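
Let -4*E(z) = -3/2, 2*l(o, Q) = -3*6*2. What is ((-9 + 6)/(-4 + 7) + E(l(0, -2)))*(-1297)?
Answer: 6485/8 ≈ 810.63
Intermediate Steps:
l(o, Q) = -18 (l(o, Q) = (-3*6*2)/2 = (-18*2)/2 = (½)*(-36) = -18)
E(z) = 3/8 (E(z) = -(-3)/(4*2) = -¼*(-3/2) = 3/8)
((-9 + 6)/(-4 + 7) + E(l(0, -2)))*(-1297) = ((-9 + 6)/(-4 + 7) + 3/8)*(-1297) = (-3/3 + 3/8)*(-1297) = (-3*⅓ + 3/8)*(-1297) = (-1 + 3/8)*(-1297) = -5/8*(-1297) = 6485/8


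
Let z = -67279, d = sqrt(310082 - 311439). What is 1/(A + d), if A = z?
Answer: -67279/4526465198 - I*sqrt(1357)/4526465198 ≈ -1.4863e-5 - 8.1382e-9*I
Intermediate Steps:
d = I*sqrt(1357) (d = sqrt(-1357) = I*sqrt(1357) ≈ 36.837*I)
A = -67279
1/(A + d) = 1/(-67279 + I*sqrt(1357))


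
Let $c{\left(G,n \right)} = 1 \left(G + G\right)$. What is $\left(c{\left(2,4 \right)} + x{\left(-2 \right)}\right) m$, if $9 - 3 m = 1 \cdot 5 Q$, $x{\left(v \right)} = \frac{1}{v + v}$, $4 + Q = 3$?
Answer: $\frac{35}{2} \approx 17.5$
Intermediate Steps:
$Q = -1$ ($Q = -4 + 3 = -1$)
$c{\left(G,n \right)} = 2 G$ ($c{\left(G,n \right)} = 1 \cdot 2 G = 2 G$)
$x{\left(v \right)} = \frac{1}{2 v}$
$m = \frac{14}{3}$ ($m = 3 - \frac{1 \cdot 5 \left(-1\right)}{3} = 3 - \frac{5 \left(-1\right)}{3} = 3 - - \frac{5}{3} = 3 + \frac{5}{3} = \frac{14}{3} \approx 4.6667$)
$\left(c{\left(2,4 \right)} + x{\left(-2 \right)}\right) m = \left(2 \cdot 2 + \frac{1}{2 \left(-2\right)}\right) \frac{14}{3} = \left(4 + \frac{1}{2} \left(- \frac{1}{2}\right)\right) \frac{14}{3} = \left(4 - \frac{1}{4}\right) \frac{14}{3} = \frac{15}{4} \cdot \frac{14}{3} = \frac{35}{2}$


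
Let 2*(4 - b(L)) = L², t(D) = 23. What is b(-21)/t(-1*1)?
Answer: -433/46 ≈ -9.4130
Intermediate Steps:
b(L) = 4 - L²/2
b(-21)/t(-1*1) = (4 - ½*(-21)²)/23 = (4 - ½*441)*(1/23) = (4 - 441/2)*(1/23) = -433/2*1/23 = -433/46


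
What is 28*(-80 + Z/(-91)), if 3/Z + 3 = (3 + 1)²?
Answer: -378572/169 ≈ -2240.1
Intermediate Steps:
Z = 3/13 (Z = 3/(-3 + (3 + 1)²) = 3/(-3 + 4²) = 3/(-3 + 16) = 3/13 ≈ 0.23077)
28*(-80 + Z/(-91)) = 28*(-80 + (3/13)/(-91)) = 28*(-80 + (3/13)*(-1/91)) = 28*(-80 - 3/1183) = 28*(-94643/1183) = -378572/169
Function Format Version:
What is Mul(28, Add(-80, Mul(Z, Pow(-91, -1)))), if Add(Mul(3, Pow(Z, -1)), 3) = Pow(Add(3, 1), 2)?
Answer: Rational(-378572, 169) ≈ -2240.1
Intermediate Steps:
Z = Rational(3, 13) (Z = Mul(3, Pow(Add(-3, Pow(Add(3, 1), 2)), -1)) = Mul(3, Pow(Add(-3, Pow(4, 2)), -1)) = Mul(3, Pow(Add(-3, 16), -1)) = Mul(3, Pow(13, -1)) = Mul(3, Rational(1, 13)) = Rational(3, 13) ≈ 0.23077)
Mul(28, Add(-80, Mul(Z, Pow(-91, -1)))) = Mul(28, Add(-80, Mul(Rational(3, 13), Pow(-91, -1)))) = Mul(28, Add(-80, Mul(Rational(3, 13), Rational(-1, 91)))) = Mul(28, Add(-80, Rational(-3, 1183))) = Mul(28, Rational(-94643, 1183)) = Rational(-378572, 169)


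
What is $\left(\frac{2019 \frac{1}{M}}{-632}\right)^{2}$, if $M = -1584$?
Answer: $\frac{452929}{111353020416} \approx 4.0675 \cdot 10^{-6}$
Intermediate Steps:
$\left(\frac{2019 \frac{1}{M}}{-632}\right)^{2} = \left(\frac{2019 \frac{1}{-1584}}{-632}\right)^{2} = \left(2019 \left(- \frac{1}{1584}\right) \left(- \frac{1}{632}\right)\right)^{2} = \left(\left(- \frac{673}{528}\right) \left(- \frac{1}{632}\right)\right)^{2} = \left(\frac{673}{333696}\right)^{2} = \frac{452929}{111353020416}$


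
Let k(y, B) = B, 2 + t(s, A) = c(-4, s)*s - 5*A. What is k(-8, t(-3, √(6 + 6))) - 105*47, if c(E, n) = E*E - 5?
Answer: -4970 - 10*√3 ≈ -4987.3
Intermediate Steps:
c(E, n) = -5 + E² (c(E, n) = E² - 5 = -5 + E²)
t(s, A) = -2 - 5*A + 11*s (t(s, A) = -2 + ((-5 + (-4)²)*s - 5*A) = -2 + ((-5 + 16)*s - 5*A) = -2 + (11*s - 5*A) = -2 + (-5*A + 11*s) = -2 - 5*A + 11*s)
k(-8, t(-3, √(6 + 6))) - 105*47 = (-2 - 5*√(6 + 6) + 11*(-3)) - 105*47 = (-2 - 10*√3 - 33) - 4935 = (-35 - 10*√3) - 4935 = -4970 - 10*√3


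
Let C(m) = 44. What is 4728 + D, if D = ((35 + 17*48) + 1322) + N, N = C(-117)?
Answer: 6945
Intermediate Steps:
N = 44
D = 2217 (D = ((35 + 17*48) + 1322) + 44 = ((35 + 816) + 1322) + 44 = (851 + 1322) + 44 = 2173 + 44 = 2217)
4728 + D = 4728 + 2217 = 6945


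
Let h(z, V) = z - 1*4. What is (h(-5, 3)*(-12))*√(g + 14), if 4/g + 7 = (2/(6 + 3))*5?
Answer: 108*√37418/53 ≈ 394.17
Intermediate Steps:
h(z, V) = -4 + z (h(z, V) = z - 4 = -4 + z)
g = -36/53 (g = 4/(-7 + (2/(6 + 3))*5) = 4/(-7 + (2/9)*5) = 4/(-7 + 10/9) = 4/(-53/9) = 4*(-9/53) = -36/53 ≈ -0.67924)
(h(-5, 3)*(-12))*√(g + 14) = ((-4 - 5)*(-12))*√(-36/53 + 14) = (-9*(-12))*√(706/53) = 108*(√37418/53) = 108*√37418/53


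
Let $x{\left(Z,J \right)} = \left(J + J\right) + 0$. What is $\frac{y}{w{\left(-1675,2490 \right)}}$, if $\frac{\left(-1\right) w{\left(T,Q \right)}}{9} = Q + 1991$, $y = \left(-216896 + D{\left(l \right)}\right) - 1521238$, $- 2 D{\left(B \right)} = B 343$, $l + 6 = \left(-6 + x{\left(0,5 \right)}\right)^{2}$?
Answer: $\frac{1739849}{40329} \approx 43.141$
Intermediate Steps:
$x{\left(Z,J \right)} = 2 J$ ($x{\left(Z,J \right)} = 2 J + 0 = 2 J$)
$l = 10$ ($l = -6 + \left(-6 + 2 \cdot 5\right)^{2} = -6 + \left(-6 + 10\right)^{2} = -6 + 4^{2} = -6 + 16 = 10$)
$D{\left(B \right)} = - \frac{343 B}{2}$ ($D{\left(B \right)} = - \frac{B 343}{2} = - \frac{343 B}{2}$)
$y = -1739849$ ($y = \left(-216896 - 1715\right) - 1521238 = -218611 - 1521238 = -1739849$)
$w{\left(T,Q \right)} = -17919 - 9 Q$ ($w{\left(T,Q \right)} = - 9 \left(Q + 1991\right) = - 9 \left(1991 + Q\right) = -17919 - 9 Q$)
$\frac{y}{w{\left(-1675,2490 \right)}} = - \frac{1739849}{-17919 - 22410} = - \frac{1739849}{-40329} = \left(-1739849\right) \left(- \frac{1}{40329}\right) = \frac{1739849}{40329}$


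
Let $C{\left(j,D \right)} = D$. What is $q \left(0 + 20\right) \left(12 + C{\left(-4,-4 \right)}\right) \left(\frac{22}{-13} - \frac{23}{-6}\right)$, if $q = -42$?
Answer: $- \frac{187040}{13} \approx -14388.0$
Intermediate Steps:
$q \left(0 + 20\right) \left(12 + C{\left(-4,-4 \right)}\right) \left(\frac{22}{-13} - \frac{23}{-6}\right) = - 42 \left(0 + 20\right) \left(12 - 4\right) \left(\frac{22}{-13} - \frac{23}{-6}\right) = - 42 \cdot 20 \cdot 8 \left(22 \left(- \frac{1}{13}\right) - - \frac{23}{6}\right) = \left(-42\right) 160 \left(- \frac{22}{13} + \frac{23}{6}\right) = \left(-6720\right) \frac{167}{78} = - \frac{187040}{13}$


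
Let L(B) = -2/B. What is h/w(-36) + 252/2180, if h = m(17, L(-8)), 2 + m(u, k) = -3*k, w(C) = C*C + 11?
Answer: 323369/2849260 ≈ 0.11349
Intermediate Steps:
w(C) = 11 + C² (w(C) = C² + 11 = 11 + C²)
m(u, k) = -2 - 3*k
h = -11/4 (h = -2 - (-6)/(-8) = -2 - (-6)*(-1)/8 = -2 - 3*¼ = -2 - ¾ = -11/4 ≈ -2.7500)
h/w(-36) + 252/2180 = -11/(4*(11 + (-36)²)) + 252/2180 = -11/(4*(11 + 1296)) + 252*(1/2180) = -11/4/1307 + 63/545 = -11/4*1/1307 + 63/545 = -11/5228 + 63/545 = 323369/2849260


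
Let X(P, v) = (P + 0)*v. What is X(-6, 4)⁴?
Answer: 331776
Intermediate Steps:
X(P, v) = P*v
X(-6, 4)⁴ = (-6*4)⁴ = (-24)⁴ = 331776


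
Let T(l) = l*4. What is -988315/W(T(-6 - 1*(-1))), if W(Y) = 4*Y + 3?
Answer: 988315/77 ≈ 12835.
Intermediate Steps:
T(l) = 4*l
W(Y) = 3 + 4*Y
-988315/W(T(-6 - 1*(-1))) = -988315/(3 + 4*(4*(-6 - 1*(-1)))) = -988315/(3 + 4*(4*(-6 + 1))) = -988315/(3 + 4*(4*(-5))) = -988315/(3 + 4*(-20)) = -988315/(3 - 80) = -988315/(-77) = -988315*(-1/77) = 988315/77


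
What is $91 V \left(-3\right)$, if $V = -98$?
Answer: $26754$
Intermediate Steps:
$91 V \left(-3\right) = 91 \left(-98\right) \left(-3\right) = \left(-8918\right) \left(-3\right) = 26754$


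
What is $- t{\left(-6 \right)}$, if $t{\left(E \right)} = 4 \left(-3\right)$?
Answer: $12$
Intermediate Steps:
$t{\left(E \right)} = -12$
$- t{\left(-6 \right)} = \left(-1\right) \left(-12\right) = 12$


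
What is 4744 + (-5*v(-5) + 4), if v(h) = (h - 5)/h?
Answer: 4738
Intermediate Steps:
v(h) = (-5 + h)/h
4744 + (-5*v(-5) + 4) = 4744 + (-5*(-5 - 5)/(-5) + 4) = 4744 + (-(-1)*(-10) + 4) = 4744 + (-5*2 + 4) = 4744 + (-10 + 4) = 4744 - 6 = 4738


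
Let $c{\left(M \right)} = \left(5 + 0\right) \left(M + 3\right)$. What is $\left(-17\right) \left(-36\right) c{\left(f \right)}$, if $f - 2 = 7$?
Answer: $36720$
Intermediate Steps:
$f = 9$ ($f = 2 + 7 = 9$)
$c{\left(M \right)} = 15 + 5 M$ ($c{\left(M \right)} = 5 \left(3 + M\right) = 15 + 5 M$)
$\left(-17\right) \left(-36\right) c{\left(f \right)} = \left(-17\right) \left(-36\right) \left(15 + 5 \cdot 9\right) = 612 \left(15 + 45\right) = 612 \cdot 60 = 36720$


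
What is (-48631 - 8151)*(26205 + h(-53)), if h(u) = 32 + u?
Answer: -1486779888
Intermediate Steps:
(-48631 - 8151)*(26205 + h(-53)) = (-48631 - 8151)*(26205 + (32 - 53)) = -56782*(26205 - 21) = -56782*26184 = -1486779888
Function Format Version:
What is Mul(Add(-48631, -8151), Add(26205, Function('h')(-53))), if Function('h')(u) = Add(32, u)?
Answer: -1486779888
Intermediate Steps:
Mul(Add(-48631, -8151), Add(26205, Function('h')(-53))) = Mul(Add(-48631, -8151), Add(26205, Add(32, -53))) = Mul(-56782, Add(26205, -21)) = Mul(-56782, 26184) = -1486779888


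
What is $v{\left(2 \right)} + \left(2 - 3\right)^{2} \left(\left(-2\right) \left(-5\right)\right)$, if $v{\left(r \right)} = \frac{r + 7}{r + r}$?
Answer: $\frac{49}{4} \approx 12.25$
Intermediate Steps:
$v{\left(r \right)} = \frac{7 + r}{2 r}$
$v{\left(2 \right)} + \left(2 - 3\right)^{2} \left(\left(-2\right) \left(-5\right)\right) = \frac{7 + 2}{2 \cdot 2} + \left(2 - 3\right)^{2} \left(\left(-2\right) \left(-5\right)\right) = \frac{1}{2} \cdot \frac{1}{2} \cdot 9 + \left(-1\right)^{2} \cdot 10 = \frac{9}{4} + 1 \cdot 10 = \frac{9}{4} + 10 = \frac{49}{4}$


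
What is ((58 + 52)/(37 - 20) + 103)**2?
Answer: 3463321/289 ≈ 11984.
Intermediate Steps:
((58 + 52)/(37 - 20) + 103)**2 = (110/17 + 103)**2 = (1861/17)**2 = 3463321/289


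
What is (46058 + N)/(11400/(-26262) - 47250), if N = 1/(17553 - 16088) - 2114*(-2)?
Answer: -322449173607/302984194750 ≈ -1.0642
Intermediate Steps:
N = 6194021/1465 (N = 1/1465 - 1*(-4228) = 1/1465 + 4228 = 6194021/1465 ≈ 4228.0)
(46058 + N)/(11400/(-26262) - 47250) = (46058 + 6194021/1465)/(11400/(-26262) - 47250) = 73668991/(1465*(11400*(-1/26262) - 47250)) = 73668991/(1465*(-1900/4377 - 47250)) = 73668991/(1465*(-206815150/4377)) = (73668991/1465)*(-4377/206815150) = -322449173607/302984194750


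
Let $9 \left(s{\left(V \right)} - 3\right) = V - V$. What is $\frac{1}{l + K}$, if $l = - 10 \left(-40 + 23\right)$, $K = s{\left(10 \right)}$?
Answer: $\frac{1}{173} \approx 0.0057803$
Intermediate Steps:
$s{\left(V \right)} = 3$ ($s{\left(V \right)} = 3 + \frac{V - V}{9} = 3 + \frac{1}{9} \cdot 0 = 3 + 0 = 3$)
$K = 3$
$l = 170$ ($l = \left(-10\right) \left(-17\right) = 170$)
$\frac{1}{l + K} = \frac{1}{170 + 3} = \frac{1}{173}$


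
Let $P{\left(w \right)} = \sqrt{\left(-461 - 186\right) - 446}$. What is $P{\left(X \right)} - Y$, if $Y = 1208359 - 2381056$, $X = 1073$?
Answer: $1172697 + i \sqrt{1093} \approx 1.1727 \cdot 10^{6} + 33.061 i$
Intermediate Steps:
$P{\left(w \right)} = i \sqrt{1093}$ ($P{\left(w \right)} = \sqrt{-647 - 446} = \sqrt{-1093} = i \sqrt{1093}$)
$Y = -1172697$
$P{\left(X \right)} - Y = i \sqrt{1093} - -1172697 = i \sqrt{1093} + 1172697 = 1172697 + i \sqrt{1093}$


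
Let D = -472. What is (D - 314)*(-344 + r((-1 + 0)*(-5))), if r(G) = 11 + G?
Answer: 257808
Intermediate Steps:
(D - 314)*(-344 + r((-1 + 0)*(-5))) = (-472 - 314)*(-344 + (11 + (-1 + 0)*(-5))) = -786*(-344 + (11 - 1*(-5))) = -786*(-344 + (11 + 5)) = -786*(-344 + 16) = -786*(-328) = 257808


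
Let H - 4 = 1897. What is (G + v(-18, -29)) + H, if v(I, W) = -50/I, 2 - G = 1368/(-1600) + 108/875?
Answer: 120110089/63000 ≈ 1906.5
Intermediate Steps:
H = 1901 (H = 4 + 1897 = 1901)
G = 19121/7000 (G = 2 - (1368/(-1600) + 108/875) = 2 - (1368*(-1/1600) + 108*(1/875)) = 2 - (-171/200 + 108/875) = 2 - 1*(-5121/7000) = 2 + 5121/7000 = 19121/7000 ≈ 2.7316)
(G + v(-18, -29)) + H = (19121/7000 - 50/(-18)) + 1901 = (19121/7000 - 50*(-1/18)) + 1901 = (19121/7000 + 25/9) + 1901 = 347089/63000 + 1901 = 120110089/63000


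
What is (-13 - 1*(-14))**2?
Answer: 1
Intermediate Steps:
(-13 - 1*(-14))**2 = (-13 + 14)**2 = 1**2 = 1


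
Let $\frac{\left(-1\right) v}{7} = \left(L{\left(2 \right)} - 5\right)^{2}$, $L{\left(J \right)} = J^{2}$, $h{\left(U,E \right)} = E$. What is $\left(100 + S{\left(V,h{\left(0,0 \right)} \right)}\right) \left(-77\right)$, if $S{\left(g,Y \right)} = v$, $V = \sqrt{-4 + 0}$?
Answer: $-7161$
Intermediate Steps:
$v = -7$ ($v = - 7 \left(2^{2} - 5\right)^{2} = - 7 \left(4 - 5\right)^{2} = - 7 \left(-1\right)^{2} = \left(-7\right) 1 = -7$)
$V = 2 i$ ($V = \sqrt{-4} = 2 i \approx 2.0 i$)
$S{\left(g,Y \right)} = -7$
$\left(100 + S{\left(V,h{\left(0,0 \right)} \right)}\right) \left(-77\right) = \left(100 - 7\right) \left(-77\right) = 93 \left(-77\right) = -7161$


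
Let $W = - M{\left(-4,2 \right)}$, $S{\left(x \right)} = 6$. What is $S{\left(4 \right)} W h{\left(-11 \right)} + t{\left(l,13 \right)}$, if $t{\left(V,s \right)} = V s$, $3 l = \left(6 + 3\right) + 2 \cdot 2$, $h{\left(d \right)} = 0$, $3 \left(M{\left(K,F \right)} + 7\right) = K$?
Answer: $\frac{169}{3} \approx 56.333$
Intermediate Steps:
$M{\left(K,F \right)} = -7 + \frac{K}{3}$
$l = \frac{13}{3}$ ($l = \frac{\left(6 + 3\right) + 2 \cdot 2}{3} = \frac{9 + 4}{3} = \frac{1}{3} \cdot 13 = \frac{13}{3} \approx 4.3333$)
$W = \frac{25}{3}$ ($W = - (-7 + \frac{1}{3} \left(-4\right)) = - (-7 - \frac{4}{3}) = \left(-1\right) \left(- \frac{25}{3}\right) = \frac{25}{3} \approx 8.3333$)
$S{\left(4 \right)} W h{\left(-11 \right)} + t{\left(l,13 \right)} = 6 \cdot \frac{25}{3} \cdot 0 + \frac{13}{3} \cdot 13 = 50 \cdot 0 + \frac{169}{3} = 0 + \frac{169}{3} = \frac{169}{3}$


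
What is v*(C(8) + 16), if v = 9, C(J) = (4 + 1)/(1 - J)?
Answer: 963/7 ≈ 137.57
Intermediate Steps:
C(J) = 5/(1 - J)
v*(C(8) + 16) = 9*(-5/(-1 + 8) + 16) = 9*(-5/7 + 16) = 9*(107/7) = 963/7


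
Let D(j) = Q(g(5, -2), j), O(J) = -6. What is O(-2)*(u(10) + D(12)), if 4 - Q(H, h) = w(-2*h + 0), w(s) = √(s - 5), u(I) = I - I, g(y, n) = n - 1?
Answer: -24 + 6*I*√29 ≈ -24.0 + 32.311*I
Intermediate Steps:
g(y, n) = -1 + n
u(I) = 0
w(s) = √(-5 + s)
Q(H, h) = 4 - √(-5 - 2*h) (Q(H, h) = 4 - √(-5 + (-2*h + 0)) = 4 - √(-5 - 2*h))
D(j) = 4 - √(-5 - 2*j)
O(-2)*(u(10) + D(12)) = -6*(0 + (4 - √(-5 - 2*12))) = -6*(0 + (4 - √(-5 - 24))) = -6*(0 + (4 - √(-29))) = -6*(0 + (4 - I*√29)) = -6*(4 - I*√29) = -24 + 6*I*√29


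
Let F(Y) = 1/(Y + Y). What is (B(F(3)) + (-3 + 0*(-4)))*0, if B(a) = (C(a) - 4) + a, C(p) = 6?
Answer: 0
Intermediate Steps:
F(Y) = 1/(2*Y)
B(a) = 2 + a (B(a) = (6 - 4) + a = 2 + a)
(B(F(3)) + (-3 + 0*(-4)))*0 = ((2 + (½)/3) + (-3 + 0*(-4)))*0 = ((2 + (½)*(⅓)) + (-3 + 0))*0 = ((2 + ⅙) - 3)*0 = (13/6 - 3)*0 = -⅚*0 = 0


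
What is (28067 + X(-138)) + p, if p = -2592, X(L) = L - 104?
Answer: 25233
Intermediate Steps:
X(L) = -104 + L
(28067 + X(-138)) + p = (28067 + (-104 - 138)) - 2592 = (28067 - 242) - 2592 = 27825 - 2592 = 25233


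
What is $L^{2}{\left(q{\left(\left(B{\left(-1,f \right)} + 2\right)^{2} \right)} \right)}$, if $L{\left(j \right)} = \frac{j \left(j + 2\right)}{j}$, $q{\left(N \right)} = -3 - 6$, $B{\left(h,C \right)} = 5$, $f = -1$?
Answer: $49$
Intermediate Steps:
$q{\left(N \right)} = -9$ ($q{\left(N \right)} = -3 - 6 = -9$)
$L{\left(j \right)} = 2 + j$ ($L{\left(j \right)} = \frac{j \left(2 + j\right)}{j} = 2 + j$)
$L^{2}{\left(q{\left(\left(B{\left(-1,f \right)} + 2\right)^{2} \right)} \right)} = \left(2 - 9\right)^{2} = \left(-7\right)^{2} = 49$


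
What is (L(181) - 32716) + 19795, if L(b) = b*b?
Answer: 19840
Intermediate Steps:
L(b) = b²
(L(181) - 32716) + 19795 = (181² - 32716) + 19795 = (32761 - 32716) + 19795 = 45 + 19795 = 19840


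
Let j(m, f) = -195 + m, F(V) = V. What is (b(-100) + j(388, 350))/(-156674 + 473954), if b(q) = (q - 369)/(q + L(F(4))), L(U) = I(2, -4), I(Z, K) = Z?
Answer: 923/1480640 ≈ 0.00062338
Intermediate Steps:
L(U) = 2
b(q) = (-369 + q)/(2 + q) (b(q) = (q - 369)/(q + 2) = (-369 + q)/(2 + q))
(b(-100) + j(388, 350))/(-156674 + 473954) = ((-369 - 100)/(2 - 100) + (-195 + 388))/(-156674 + 473954) = (-469/(-98) + 193)/317280 = (-1/98*(-469) + 193)*(1/317280) = (67/14 + 193)*(1/317280) = (2769/14)*(1/317280) = 923/1480640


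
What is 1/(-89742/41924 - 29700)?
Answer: -20962/622616271 ≈ -3.3668e-5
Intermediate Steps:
1/(-89742/41924 - 29700) = 1/(-89742*1/41924 - 29700) = 1/(-44871/20962 - 29700) = 1/(-622616271/20962) = -20962/622616271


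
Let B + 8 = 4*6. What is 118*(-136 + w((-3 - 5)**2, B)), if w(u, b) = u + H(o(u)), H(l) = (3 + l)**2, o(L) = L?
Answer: 521206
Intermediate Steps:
B = 16 (B = -8 + 4*6 = -8 + 24 = 16)
w(u, b) = u + (3 + u)**2
118*(-136 + w((-3 - 5)**2, B)) = 118*(-136 + ((-3 - 5)**2 + (3 + (-3 - 5)**2)**2)) = 118*(-136 + ((-8)**2 + (3 + (-8)**2)**2)) = 118*(-136 + (64 + (3 + 64)**2)) = 118*(-136 + (64 + 67**2)) = 118*(-136 + (64 + 4489)) = 118*(-136 + 4553) = 118*4417 = 521206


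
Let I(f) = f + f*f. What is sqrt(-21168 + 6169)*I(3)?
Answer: 12*I*sqrt(14999) ≈ 1469.6*I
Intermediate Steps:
I(f) = f + f**2
sqrt(-21168 + 6169)*I(3) = sqrt(-21168 + 6169)*(3*(1 + 3)) = sqrt(-14999)*(3*4) = (I*sqrt(14999))*12 = 12*I*sqrt(14999)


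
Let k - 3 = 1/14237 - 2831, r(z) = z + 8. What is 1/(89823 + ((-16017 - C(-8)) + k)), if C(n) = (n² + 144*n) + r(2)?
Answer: 14237/1025861273 ≈ 1.3878e-5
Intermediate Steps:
r(z) = 8 + z
C(n) = 10 + n² + 144*n (C(n) = (n² + 144*n) + (8 + 2) = (n² + 144*n) + 10 = 10 + n² + 144*n)
k = -40262235/14237 (k = 3 + (1/14237 - 2831) = 3 - 40304946/14237 = -40262235/14237 ≈ -2828.0)
1/(89823 + ((-16017 - C(-8)) + k)) = 1/(89823 + ((-16017 - (10 + (-8)² + 144*(-8))) - 40262235/14237)) = 1/(89823 + ((-16017 - (10 + 64 - 1152)) - 40262235/14237)) = 1/(89823 + ((-16017 - 1*(-1078)) - 40262235/14237)) = 1/(89823 + ((-16017 + 1078) - 40262235/14237)) = 1/(89823 + (-14939 - 40262235/14237)) = 1/(89823 - 252948778/14237) = 1/(1025861273/14237) = 14237/1025861273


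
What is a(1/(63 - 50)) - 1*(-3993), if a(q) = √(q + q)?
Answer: 3993 + √26/13 ≈ 3993.4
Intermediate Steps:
a(q) = √2*√q (a(q) = √(2*q) = √2*√q)
a(1/(63 - 50)) - 1*(-3993) = √2*√(1/(63 - 50)) - 1*(-3993) = √2*√(1/13) + 3993 = √2*(√13/13) + 3993 = √26/13 + 3993 = 3993 + √26/13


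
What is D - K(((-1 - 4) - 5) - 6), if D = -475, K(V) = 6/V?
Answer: -3797/8 ≈ -474.63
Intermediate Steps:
D - K(((-1 - 4) - 5) - 6) = -475 - 6/(((-1 - 4) - 5) - 6) = -475 - 6/((-5 - 5) - 6) = -475 - 6/(-10 - 6) = -475 - 6/(-16) = -475 - 6*(-1)/16 = -475 - 1*(-3/8) = -475 + 3/8 = -3797/8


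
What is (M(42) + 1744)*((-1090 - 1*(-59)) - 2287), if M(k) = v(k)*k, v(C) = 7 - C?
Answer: -909132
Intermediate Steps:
M(k) = k*(7 - k) (M(k) = (7 - k)*k = k*(7 - k))
(M(42) + 1744)*((-1090 - 1*(-59)) - 2287) = (42*(7 - 1*42) + 1744)*((-1090 - 1*(-59)) - 2287) = (42*(7 - 42) + 1744)*((-1090 + 59) - 2287) = (42*(-35) + 1744)*(-1031 - 2287) = (-1470 + 1744)*(-3318) = 274*(-3318) = -909132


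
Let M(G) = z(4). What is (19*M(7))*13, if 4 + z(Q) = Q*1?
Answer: 0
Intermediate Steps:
z(Q) = -4 + Q (z(Q) = -4 + Q*1 = -4 + Q)
M(G) = 0 (M(G) = -4 + 4 = 0)
(19*M(7))*13 = (19*0)*13 = 0*13 = 0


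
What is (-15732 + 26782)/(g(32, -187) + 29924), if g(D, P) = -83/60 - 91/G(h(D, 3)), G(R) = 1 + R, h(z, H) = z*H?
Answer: 64311000/174144169 ≈ 0.36930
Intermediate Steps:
h(z, H) = H*z
g(D, P) = -83/60 - 91/(1 + 3*D)
(-15732 + 26782)/(g(32, -187) + 29924) = (-15732 + 26782)/((-5543 - 249*32)/(60*(1 + 3*32)) + 29924) = 11050/((-5543 - 7968)/(60*(1 + 96)) + 29924) = 11050/((1/60)*(-13511)/97 + 29924) = 11050/((1/60)*(1/97)*(-13511) + 29924) = 11050/(-13511/5820 + 29924) = 11050/(174144169/5820) = 11050*(5820/174144169) = 64311000/174144169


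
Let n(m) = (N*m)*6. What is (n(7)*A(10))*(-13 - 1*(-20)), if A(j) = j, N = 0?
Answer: 0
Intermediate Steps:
n(m) = 0 (n(m) = (0*m)*6 = 0*6 = 0)
(n(7)*A(10))*(-13 - 1*(-20)) = (0*10)*(-13 - 1*(-20)) = 0*(-13 + 20) = 0*7 = 0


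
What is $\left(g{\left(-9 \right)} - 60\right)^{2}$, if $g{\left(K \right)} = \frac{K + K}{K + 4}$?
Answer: $\frac{79524}{25} \approx 3181.0$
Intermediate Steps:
$g{\left(K \right)} = \frac{2 K}{4 + K}$
$\left(g{\left(-9 \right)} - 60\right)^{2} = \left(2 \left(-9\right) \frac{1}{4 - 9} - 60\right)^{2} = \left(2 \left(-9\right) \frac{1}{-5} - 60\right)^{2} = \left(2 \left(-9\right) \left(- \frac{1}{5}\right) - 60\right)^{2} = \left(\frac{18}{5} - 60\right)^{2} = \left(- \frac{282}{5}\right)^{2} = \frac{79524}{25}$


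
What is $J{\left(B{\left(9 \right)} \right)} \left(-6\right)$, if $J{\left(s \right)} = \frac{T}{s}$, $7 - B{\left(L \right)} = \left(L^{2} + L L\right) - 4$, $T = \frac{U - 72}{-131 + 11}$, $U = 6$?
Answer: $\frac{33}{1510} \approx 0.021854$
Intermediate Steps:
$T = \frac{11}{20}$ ($T = \frac{6 - 72}{-131 + 11} = - \frac{66}{-120} = \left(-66\right) \left(- \frac{1}{120}\right) = \frac{11}{20} \approx 0.55$)
$B{\left(L \right)} = 11 - 2 L^{2}$ ($B{\left(L \right)} = 7 - \left(\left(L^{2} + L L\right) - 4\right) = 7 - \left(\left(L^{2} + L^{2}\right) - 4\right) = 7 - \left(2 L^{2} - 4\right) = 7 - \left(-4 + 2 L^{2}\right) = 11 - 2 L^{2}$)
$J{\left(s \right)} = \frac{11}{20 s}$
$J{\left(B{\left(9 \right)} \right)} \left(-6\right) = \frac{11}{20 \left(11 - 2 \cdot 9^{2}\right)} \left(-6\right) = \frac{11}{20 \left(11 - 162\right)} \left(-6\right) = \frac{11}{20 \left(-151\right)} \left(-6\right) = \frac{11}{20} \left(- \frac{1}{151}\right) \left(-6\right) = \left(- \frac{11}{3020}\right) \left(-6\right) = \frac{33}{1510}$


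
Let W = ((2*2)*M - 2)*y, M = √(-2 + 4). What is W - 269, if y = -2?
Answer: -265 - 8*√2 ≈ -276.31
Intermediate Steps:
M = √2 ≈ 1.4142
W = 4 - 8*√2 (W = ((2*2)*√2 - 2)*(-2) = (4*√2 - 2)*(-2) = (-2 + 4*√2)*(-2) = 4 - 8*√2 ≈ -7.3137)
W - 269 = (4 - 8*√2) - 269 = -265 - 8*√2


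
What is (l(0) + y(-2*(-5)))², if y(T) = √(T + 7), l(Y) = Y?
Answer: 17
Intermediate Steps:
y(T) = √(7 + T)
(l(0) + y(-2*(-5)))² = (0 + √(7 - 2*(-5)))² = (0 + √(7 + 10))² = (0 + √17)² = (√17)² = 17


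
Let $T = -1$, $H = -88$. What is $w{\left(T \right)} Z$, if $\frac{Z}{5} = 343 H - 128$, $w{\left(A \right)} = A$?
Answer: $151560$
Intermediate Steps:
$Z = -151560$ ($Z = 5 \left(343 \left(-88\right) - 128\right) = 5 \left(-30184 - 128\right) = 5 \left(-30312\right) = -151560$)
$w{\left(T \right)} Z = \left(-1\right) \left(-151560\right) = 151560$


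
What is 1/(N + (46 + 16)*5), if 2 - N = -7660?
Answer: 1/7972 ≈ 0.00012544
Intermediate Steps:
N = 7662 (N = 2 - 1*(-7660) = 2 + 7660 = 7662)
1/(N + (46 + 16)*5) = 1/(7662 + (46 + 16)*5) = 1/(7662 + 62*5) = 1/(7662 + 310) = 1/7972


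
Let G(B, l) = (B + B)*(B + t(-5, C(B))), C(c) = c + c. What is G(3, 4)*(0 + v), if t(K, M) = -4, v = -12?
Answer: 72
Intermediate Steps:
C(c) = 2*c
G(B, l) = 2*B*(-4 + B) (G(B, l) = (B + B)*(B - 4) = (2*B)*(-4 + B) = 2*B*(-4 + B))
G(3, 4)*(0 + v) = (2*3*(-4 + 3))*(0 - 12) = (2*3*(-1))*(-12) = -6*(-12) = 72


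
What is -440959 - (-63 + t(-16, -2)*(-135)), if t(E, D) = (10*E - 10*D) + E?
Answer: -461956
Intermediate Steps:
t(E, D) = -10*D + 11*E (t(E, D) = (-10*D + 10*E) + E = -10*D + 11*E)
-440959 - (-63 + t(-16, -2)*(-135)) = -440959 - (-63 + (-10*(-2) + 11*(-16))*(-135)) = -440959 - (-63 + (20 - 176)*(-135)) = -440959 - (-63 - 156*(-135)) = -440959 - (-63 + 21060) = -440959 - 1*20997 = -440959 - 20997 = -461956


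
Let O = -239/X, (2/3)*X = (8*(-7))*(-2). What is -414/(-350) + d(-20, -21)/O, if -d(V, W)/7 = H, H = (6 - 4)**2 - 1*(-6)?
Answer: 2107473/41825 ≈ 50.388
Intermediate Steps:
X = 168 (X = 3*((8*(-7))*(-2))/2 = 3*(-56*(-2))/2 = (3/2)*112 = 168)
H = 10 (H = 2**2 + 6 = 4 + 6 = 10)
d(V, W) = -70 (d(V, W) = -7*10 = -70)
O = -239/168 ≈ -1.4226
-414/(-350) + d(-20, -21)/O = -414/(-350) - 70/(-239/168) = -414*(-1/350) - 70*(-168/239) = 207/175 + 11760/239 = 2107473/41825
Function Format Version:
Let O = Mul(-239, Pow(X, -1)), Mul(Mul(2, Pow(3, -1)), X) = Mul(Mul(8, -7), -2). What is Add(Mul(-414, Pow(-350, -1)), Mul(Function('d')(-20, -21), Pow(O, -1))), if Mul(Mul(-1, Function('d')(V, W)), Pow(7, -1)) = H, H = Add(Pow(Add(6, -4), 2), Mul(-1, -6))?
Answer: Rational(2107473, 41825) ≈ 50.388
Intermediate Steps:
X = 168 (X = Mul(Rational(3, 2), Mul(Mul(8, -7), -2)) = Mul(Rational(3, 2), Mul(-56, -2)) = Mul(Rational(3, 2), 112) = 168)
H = 10 (H = Add(Pow(2, 2), 6) = Add(4, 6) = 10)
Function('d')(V, W) = -70 (Function('d')(V, W) = Mul(-7, 10) = -70)
O = Rational(-239, 168) (O = Mul(-239, Pow(168, -1)) = Mul(-239, Rational(1, 168)) = Rational(-239, 168) ≈ -1.4226)
Add(Mul(-414, Pow(-350, -1)), Mul(Function('d')(-20, -21), Pow(O, -1))) = Add(Mul(-414, Pow(-350, -1)), Mul(-70, Pow(Rational(-239, 168), -1))) = Add(Mul(-414, Rational(-1, 350)), Mul(-70, Rational(-168, 239))) = Add(Rational(207, 175), Rational(11760, 239)) = Rational(2107473, 41825)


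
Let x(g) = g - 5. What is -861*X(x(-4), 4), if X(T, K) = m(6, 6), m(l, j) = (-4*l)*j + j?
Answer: 118818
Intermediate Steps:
m(l, j) = j - 4*j*l (m(l, j) = -4*j*l + j = j - 4*j*l)
x(g) = -5 + g
X(T, K) = -138 (X(T, K) = 6*(1 - 4*6) = 6*(1 - 24) = 6*(-23) = -138)
-861*X(x(-4), 4) = -861*(-138) = 118818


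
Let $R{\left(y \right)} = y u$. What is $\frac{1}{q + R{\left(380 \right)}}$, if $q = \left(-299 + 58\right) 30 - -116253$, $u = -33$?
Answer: $\frac{1}{96483} \approx 1.0365 \cdot 10^{-5}$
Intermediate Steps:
$R{\left(y \right)} = - 33 y$ ($R{\left(y \right)} = y \left(-33\right) = - 33 y$)
$q = 109023$ ($q = \left(-241\right) 30 + 116253 = -7230 + 116253 = 109023$)
$\frac{1}{q + R{\left(380 \right)}} = \frac{1}{109023 - 12540} = \frac{1}{96483}$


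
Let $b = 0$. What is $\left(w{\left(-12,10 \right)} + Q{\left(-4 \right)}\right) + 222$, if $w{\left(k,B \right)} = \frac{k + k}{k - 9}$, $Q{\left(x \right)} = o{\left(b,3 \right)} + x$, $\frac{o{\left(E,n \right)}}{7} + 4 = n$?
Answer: $\frac{1485}{7} \approx 212.14$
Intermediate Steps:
$o{\left(E,n \right)} = -28 + 7 n$
$Q{\left(x \right)} = -7 + x$ ($Q{\left(x \right)} = \left(-28 + 7 \cdot 3\right) + x = \left(-28 + 21\right) + x = -7 + x$)
$w{\left(k,B \right)} = \frac{2 k}{-9 + k}$
$\left(w{\left(-12,10 \right)} + Q{\left(-4 \right)}\right) + 222 = \left(2 \left(-12\right) \frac{1}{-9 - 12} - 11\right) + 222 = \left(2 \left(-12\right) \frac{1}{-21} - 11\right) + 222 = \left(2 \left(-12\right) \left(- \frac{1}{21}\right) - 11\right) + 222 = \left(\frac{8}{7} - 11\right) + 222 = - \frac{69}{7} + 222 = \frac{1485}{7}$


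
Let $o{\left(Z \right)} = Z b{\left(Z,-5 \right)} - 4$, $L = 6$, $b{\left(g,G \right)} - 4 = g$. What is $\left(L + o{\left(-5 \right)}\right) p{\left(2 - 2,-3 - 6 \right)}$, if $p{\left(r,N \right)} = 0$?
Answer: $0$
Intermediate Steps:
$b{\left(g,G \right)} = 4 + g$
$o{\left(Z \right)} = -4 + Z \left(4 + Z\right)$ ($o{\left(Z \right)} = Z \left(4 + Z\right) - 4 = -4 + Z \left(4 + Z\right)$)
$\left(L + o{\left(-5 \right)}\right) p{\left(2 - 2,-3 - 6 \right)} = \left(6 - \left(4 + 5 \left(4 - 5\right)\right)\right) 0 = \left(6 - -1\right) 0 = \left(6 + \left(-4 + 5\right)\right) 0 = \left(6 + 1\right) 0 = 7 \cdot 0 = 0$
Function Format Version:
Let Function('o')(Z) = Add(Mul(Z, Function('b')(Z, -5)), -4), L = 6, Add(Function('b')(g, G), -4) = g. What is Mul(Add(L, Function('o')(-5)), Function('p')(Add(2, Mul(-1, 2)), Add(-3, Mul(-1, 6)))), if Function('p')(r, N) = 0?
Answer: 0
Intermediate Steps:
Function('b')(g, G) = Add(4, g)
Function('o')(Z) = Add(-4, Mul(Z, Add(4, Z))) (Function('o')(Z) = Add(Mul(Z, Add(4, Z)), -4) = Add(-4, Mul(Z, Add(4, Z))))
Mul(Add(L, Function('o')(-5)), Function('p')(Add(2, Mul(-1, 2)), Add(-3, Mul(-1, 6)))) = Mul(Add(6, Add(-4, Mul(-5, Add(4, -5)))), 0) = Mul(Add(6, Add(-4, Mul(-5, -1))), 0) = Mul(Add(6, Add(-4, 5)), 0) = Mul(Add(6, 1), 0) = Mul(7, 0) = 0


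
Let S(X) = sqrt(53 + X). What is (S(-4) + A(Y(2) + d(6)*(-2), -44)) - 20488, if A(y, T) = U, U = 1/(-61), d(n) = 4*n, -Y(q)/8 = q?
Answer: -1249342/61 ≈ -20481.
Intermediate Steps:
Y(q) = -8*q
U = -1/61 ≈ -0.016393
A(y, T) = -1/61
(S(-4) + A(Y(2) + d(6)*(-2), -44)) - 20488 = (sqrt(53 - 4) - 1/61) - 20488 = (sqrt(49) - 1/61) - 20488 = (7 - 1/61) - 20488 = 426/61 - 20488 = -1249342/61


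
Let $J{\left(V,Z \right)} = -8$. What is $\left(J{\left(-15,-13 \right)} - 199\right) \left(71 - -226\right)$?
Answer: $-61479$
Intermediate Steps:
$\left(J{\left(-15,-13 \right)} - 199\right) \left(71 - -226\right) = \left(-8 - 199\right) \left(71 - -226\right) = - 207 \left(71 + 226\right) = \left(-207\right) 297 = -61479$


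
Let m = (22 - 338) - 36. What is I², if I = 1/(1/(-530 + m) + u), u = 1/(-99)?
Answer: 94128804/11881 ≈ 7922.6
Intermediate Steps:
u = -1/99 ≈ -0.010101
m = -352 (m = -316 - 36 = -352)
I = -9702/109 (I = 1/(1/(-530 - 352) - 1/99) = 1/(1/(-882) - 1/99) = 1/(-1/882 - 1/99) = 1/(-109/9702) = -9702/109 ≈ -89.009)
I² = (-9702/109)² = 94128804/11881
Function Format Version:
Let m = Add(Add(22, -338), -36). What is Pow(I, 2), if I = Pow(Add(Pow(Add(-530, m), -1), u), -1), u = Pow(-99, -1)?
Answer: Rational(94128804, 11881) ≈ 7922.6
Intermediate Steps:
u = Rational(-1, 99) ≈ -0.010101
m = -352 (m = Add(-316, -36) = -352)
I = Rational(-9702, 109) (I = Pow(Add(Pow(Add(-530, -352), -1), Rational(-1, 99)), -1) = Pow(Add(Pow(-882, -1), Rational(-1, 99)), -1) = Pow(Add(Rational(-1, 882), Rational(-1, 99)), -1) = Pow(Rational(-109, 9702), -1) = Rational(-9702, 109) ≈ -89.009)
Pow(I, 2) = Pow(Rational(-9702, 109), 2) = Rational(94128804, 11881)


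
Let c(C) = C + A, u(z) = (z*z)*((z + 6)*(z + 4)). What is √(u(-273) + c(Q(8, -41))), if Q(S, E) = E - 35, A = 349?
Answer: 8*√83639010 ≈ 73164.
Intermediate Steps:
Q(S, E) = -35 + E
u(z) = z²*(4 + z)*(6 + z) (u(z) = z²*((6 + z)*(4 + z)) = z²*((4 + z)*(6 + z)) = z²*(4 + z)*(6 + z))
c(C) = 349 + C (c(C) = C + 349 = 349 + C)
√(u(-273) + c(Q(8, -41))) = √((-273)²*(24 + (-273)² + 10*(-273)) + (349 + (-35 - 41))) = √(74529*(24 + 74529 - 2730) + (349 - 76)) = √(74529*71823 + 273) = √(5352896367 + 273) = √5352896640 = 8*√83639010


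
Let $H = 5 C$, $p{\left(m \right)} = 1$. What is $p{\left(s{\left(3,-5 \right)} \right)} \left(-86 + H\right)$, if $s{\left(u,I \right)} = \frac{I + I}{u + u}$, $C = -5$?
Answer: $-111$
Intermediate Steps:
$s{\left(u,I \right)} = \frac{I}{u}$ ($s{\left(u,I \right)} = \frac{2 I}{2 u} = 2 I \frac{1}{2 u} = \frac{I}{u}$)
$H = -25$ ($H = 5 \left(-5\right) = -25$)
$p{\left(s{\left(3,-5 \right)} \right)} \left(-86 + H\right) = 1 \left(-86 - 25\right) = 1 \left(-111\right) = -111$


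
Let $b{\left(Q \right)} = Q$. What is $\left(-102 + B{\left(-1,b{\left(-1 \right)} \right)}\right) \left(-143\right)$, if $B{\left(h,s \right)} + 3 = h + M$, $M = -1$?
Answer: $15301$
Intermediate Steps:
$B{\left(h,s \right)} = -4 + h$ ($B{\left(h,s \right)} = -3 + \left(h - 1\right) = -3 + \left(-1 + h\right) = -4 + h$)
$\left(-102 + B{\left(-1,b{\left(-1 \right)} \right)}\right) \left(-143\right) = \left(-102 - 5\right) \left(-143\right) = \left(-107\right) \left(-143\right) = 15301$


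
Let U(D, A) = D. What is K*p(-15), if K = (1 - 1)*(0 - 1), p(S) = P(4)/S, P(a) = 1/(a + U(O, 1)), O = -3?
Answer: 0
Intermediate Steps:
P(a) = 1/(-3 + a) (P(a) = 1/(a - 3) = 1/(-3 + a))
p(S) = 1/S (p(S) = 1/((-3 + 4)*S) = 1/(1*S) = 1/S)
K = 0 (K = 0*(-1) = 0)
K*p(-15) = 0/(-15) = 0*(-1/15) = 0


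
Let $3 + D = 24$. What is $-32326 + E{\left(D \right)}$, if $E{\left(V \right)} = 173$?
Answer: $-32153$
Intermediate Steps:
$D = 21$ ($D = -3 + 24 = 21$)
$-32326 + E{\left(D \right)} = -32326 + 173 = -32153$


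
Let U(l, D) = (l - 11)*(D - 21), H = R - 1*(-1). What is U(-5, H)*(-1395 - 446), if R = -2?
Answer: -648032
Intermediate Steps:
H = -1 (H = -2 - 1*(-1) = -2 + 1 = -1)
U(l, D) = (-21 + D)*(-11 + l) (U(l, D) = (-11 + l)*(-21 + D) = (-21 + D)*(-11 + l))
U(-5, H)*(-1395 - 446) = (231 - 21*(-5) - 11*(-1) - 1*(-5))*(-1395 - 446) = (231 + 105 + 11 + 5)*(-1841) = 352*(-1841) = -648032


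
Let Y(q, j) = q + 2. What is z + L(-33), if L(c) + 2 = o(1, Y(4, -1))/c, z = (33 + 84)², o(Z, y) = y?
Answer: 150555/11 ≈ 13687.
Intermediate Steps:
Y(q, j) = 2 + q
z = 13689 (z = 117² = 13689)
L(c) = -2 + 6/c (L(c) = -2 + (2 + 4)/c = -2 + 6/c)
z + L(-33) = 13689 + (-2 + 6/(-33)) = 13689 + (-2 + 6*(-1/33)) = 13689 + (-2 - 2/11) = 13689 - 24/11 = 150555/11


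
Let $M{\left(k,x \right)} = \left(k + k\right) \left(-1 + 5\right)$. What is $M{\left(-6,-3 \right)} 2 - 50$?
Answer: $-146$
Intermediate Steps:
$M{\left(k,x \right)} = 8 k$ ($M{\left(k,x \right)} = 2 k 4 = 8 k$)
$M{\left(-6,-3 \right)} 2 - 50 = 8 \left(-6\right) 2 - 50 = \left(-48\right) 2 - 50 = -96 - 50 = -146$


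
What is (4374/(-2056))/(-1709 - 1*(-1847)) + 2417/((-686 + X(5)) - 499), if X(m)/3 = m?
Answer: -57574013/27663480 ≈ -2.0812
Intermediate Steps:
X(m) = 3*m
(4374/(-2056))/(-1709 - 1*(-1847)) + 2417/((-686 + X(5)) - 499) = (4374/(-2056))/(-1709 - 1*(-1847)) + 2417/((-686 + 3*5) - 499) = (4374*(-1/2056))/(-1709 + 1847) + 2417/((-686 + 15) - 499) = -2187/1028/138 + 2417/(-671 - 499) = -2187/1028*1/138 + 2417/(-1170) = -729/47288 + 2417*(-1/1170) = -729/47288 - 2417/1170 = -57574013/27663480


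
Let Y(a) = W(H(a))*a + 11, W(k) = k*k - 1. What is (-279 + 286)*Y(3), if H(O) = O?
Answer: 245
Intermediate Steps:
W(k) = -1 + k**2 (W(k) = k**2 - 1 = -1 + k**2)
Y(a) = 11 + a*(-1 + a**2) (Y(a) = (-1 + a**2)*a + 11 = a*(-1 + a**2) + 11 = 11 + a*(-1 + a**2))
(-279 + 286)*Y(3) = (-279 + 286)*(11 + 3**3 - 1*3) = 7*(11 + 27 - 3) = 7*35 = 245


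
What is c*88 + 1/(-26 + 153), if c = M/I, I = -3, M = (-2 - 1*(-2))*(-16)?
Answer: 1/127 ≈ 0.0078740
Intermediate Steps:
M = 0 (M = (-2 + 2)*(-16) = 0*(-16) = 0)
c = 0 (c = 0/(-3) = 0*(-1/3) = 0)
c*88 + 1/(-26 + 153) = 0*88 + 1/(-26 + 153) = 0 + 1/127 = 1/127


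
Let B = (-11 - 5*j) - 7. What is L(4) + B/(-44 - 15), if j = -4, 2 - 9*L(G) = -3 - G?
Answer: 57/59 ≈ 0.96610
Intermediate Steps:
L(G) = 5/9 + G/9 (L(G) = 2/9 - (-3 - G)/9 = 2/9 + (⅓ + G/9) = 5/9 + G/9)
B = 2 (B = (-11 - 5*(-4)) - 7 = (-11 + 20) - 7 = 9 - 7 = 2)
L(4) + B/(-44 - 15) = (5/9 + (⅑)*4) + 2/(-44 - 15) = (5/9 + 4/9) + 2/(-59) = 1 - 1/59*2 = 1 - 2/59 = 57/59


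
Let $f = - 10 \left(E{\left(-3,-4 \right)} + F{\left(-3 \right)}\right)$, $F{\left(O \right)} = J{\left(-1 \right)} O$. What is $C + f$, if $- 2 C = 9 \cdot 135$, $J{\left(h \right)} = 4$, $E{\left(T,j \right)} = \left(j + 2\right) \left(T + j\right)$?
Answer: $- \frac{1255}{2} \approx -627.5$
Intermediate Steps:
$E{\left(T,j \right)} = \left(2 + j\right) \left(T + j\right)$
$F{\left(O \right)} = 4 O$
$f = -20$ ($f = - 10 \left(\left(\left(-4\right)^{2} + 2 \left(-3\right) + 2 \left(-4\right) - -12\right) + 4 \left(-3\right)\right) = - 10 \left(\left(16 - 6 - 8 + 12\right) - 12\right) = - 10 \left(14 - 12\right) = \left(-10\right) 2 = -20$)
$C = - \frac{1215}{2}$ ($C = - \frac{9 \cdot 135}{2} = \left(- \frac{1}{2}\right) 1215 = - \frac{1215}{2} \approx -607.5$)
$C + f = - \frac{1215}{2} - 20 = - \frac{1255}{2}$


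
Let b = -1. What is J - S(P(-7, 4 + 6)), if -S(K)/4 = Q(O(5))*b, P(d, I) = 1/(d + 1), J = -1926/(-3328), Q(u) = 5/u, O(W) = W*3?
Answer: -3767/4992 ≈ -0.75461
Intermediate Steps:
O(W) = 3*W
J = 963/1664 (J = -1926*(-1/3328) = 963/1664 ≈ 0.57873)
P(d, I) = 1/(1 + d)
S(K) = 4/3 (S(K) = -4*5/((3*5))*(-1) = -4*5/15*(-1) = -4*5*(1/15)*(-1) = -4*(-1)/3 = -4*(-⅓) = 4/3)
J - S(P(-7, 4 + 6)) = 963/1664 - 1*4/3 = 963/1664 - 4/3 = -3767/4992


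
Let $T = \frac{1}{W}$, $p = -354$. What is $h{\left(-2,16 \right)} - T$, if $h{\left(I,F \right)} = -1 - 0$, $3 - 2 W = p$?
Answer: $- \frac{359}{357} \approx -1.0056$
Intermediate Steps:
$W = \frac{357}{2}$ ($W = \frac{3}{2} - -177 = \frac{3}{2} + 177 = \frac{357}{2} \approx 178.5$)
$h{\left(I,F \right)} = -1$ ($h{\left(I,F \right)} = -1 + 0 = -1$)
$T = \frac{2}{357}$ ($T = \frac{1}{\frac{357}{2}} = \frac{2}{357} \approx 0.0056022$)
$h{\left(-2,16 \right)} - T = -1 - \frac{2}{357} = - \frac{359}{357}$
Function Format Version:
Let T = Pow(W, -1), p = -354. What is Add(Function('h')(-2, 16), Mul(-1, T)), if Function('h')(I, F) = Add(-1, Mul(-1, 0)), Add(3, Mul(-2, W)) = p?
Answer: Rational(-359, 357) ≈ -1.0056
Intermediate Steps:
W = Rational(357, 2) (W = Add(Rational(3, 2), Mul(Rational(-1, 2), -354)) = Add(Rational(3, 2), 177) = Rational(357, 2) ≈ 178.50)
Function('h')(I, F) = -1 (Function('h')(I, F) = Add(-1, 0) = -1)
T = Rational(2, 357) (T = Pow(Rational(357, 2), -1) = Rational(2, 357) ≈ 0.0056022)
Add(Function('h')(-2, 16), Mul(-1, T)) = Add(-1, Mul(-1, Rational(2, 357))) = Add(-1, Rational(-2, 357)) = Rational(-359, 357)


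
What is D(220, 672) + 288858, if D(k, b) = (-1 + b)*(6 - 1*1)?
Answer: 292213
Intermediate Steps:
D(k, b) = -5 + 5*b (D(k, b) = (-1 + b)*(6 - 1) = (-1 + b)*5 = -5 + 5*b)
D(220, 672) + 288858 = (-5 + 5*672) + 288858 = (-5 + 3360) + 288858 = 3355 + 288858 = 292213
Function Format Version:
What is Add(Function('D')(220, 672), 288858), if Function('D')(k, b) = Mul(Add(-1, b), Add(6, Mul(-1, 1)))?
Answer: 292213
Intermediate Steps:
Function('D')(k, b) = Add(-5, Mul(5, b)) (Function('D')(k, b) = Mul(Add(-1, b), Add(6, -1)) = Mul(Add(-1, b), 5) = Add(-5, Mul(5, b)))
Add(Function('D')(220, 672), 288858) = Add(Add(-5, Mul(5, 672)), 288858) = Add(Add(-5, 3360), 288858) = Add(3355, 288858) = 292213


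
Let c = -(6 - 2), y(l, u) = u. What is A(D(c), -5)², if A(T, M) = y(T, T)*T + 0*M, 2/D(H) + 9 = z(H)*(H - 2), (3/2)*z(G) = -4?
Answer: 16/2401 ≈ 0.0066639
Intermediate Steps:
z(G) = -8/3 (z(G) = (⅔)*(-4) = -8/3)
c = -4 (c = -1*4 = -4)
D(H) = 2/(-11/3 - 8*H/3) (D(H) = 2/(-9 - 8*(H - 2)/3) = 2/(-9 - 8*(-2 + H)/3) = 2/(-9 + (16/3 - 8*H/3)) = 2/(-11/3 - 8*H/3))
A(T, M) = T² (A(T, M) = T*T + 0*M = T² + 0 = T²)
A(D(c), -5)² = ((6/(-11 - 8*(-4)))²)² = ((6/(-11 + 32))²)² = ((6/21)²)² = ((6*(1/21))²)² = ((2/7)²)² = (4/49)² = 16/2401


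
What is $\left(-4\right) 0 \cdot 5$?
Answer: $0$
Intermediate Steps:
$\left(-4\right) 0 \cdot 5 = 0 \cdot 5 = 0$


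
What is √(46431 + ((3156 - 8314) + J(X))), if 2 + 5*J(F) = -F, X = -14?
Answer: √1031885/5 ≈ 203.16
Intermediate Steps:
J(F) = -⅖ - F/5 (J(F) = -⅖ + (-F)/5 = -⅖ - F/5)
√(46431 + ((3156 - 8314) + J(X))) = √(46431 + ((3156 - 8314) + (-⅖ - ⅕*(-14)))) = √(46431 + (-5158 + (-⅖ + 14/5))) = √(46431 + (-5158 + 12/5)) = √(46431 - 25778/5) = √(206377/5) = √1031885/5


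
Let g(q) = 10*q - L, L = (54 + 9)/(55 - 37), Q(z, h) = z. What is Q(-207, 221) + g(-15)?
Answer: -721/2 ≈ -360.50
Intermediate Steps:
L = 7/2 (L = 63/18 = 63*(1/18) = 7/2 ≈ 3.5000)
g(q) = -7/2 + 10*q (g(q) = 10*q - 1*7/2 = 10*q - 7/2 = -7/2 + 10*q)
Q(-207, 221) + g(-15) = -207 + (-7/2 + 10*(-15)) = -207 + (-7/2 - 150) = -207 - 307/2 = -721/2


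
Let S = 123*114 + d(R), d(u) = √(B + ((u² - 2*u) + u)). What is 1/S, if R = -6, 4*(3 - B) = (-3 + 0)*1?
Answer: 18696/262155251 - 2*√183/786465753 ≈ 7.1282e-5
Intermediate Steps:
B = 15/4 (B = 3 - (-3 + 0)/4 = 3 - (-3)/4 = 3 - ¼*(-3) = 3 + ¾ = 15/4 ≈ 3.7500)
d(u) = √(15/4 + u² - u) (d(u) = √(15/4 + ((u² - 2*u) + u)) = √(15/4 + (u² - u)) = √(15/4 + u² - u))
S = 14022 + √183/2 (S = 123*114 + √(15 - 4*(-6) + 4*(-6)²)/2 = 14022 + √(15 + 24 + 4*36)/2 = 14022 + √(15 + 24 + 144)/2 = 14022 + √183/2 ≈ 14029.)
1/S = 1/(14022 + √183/2)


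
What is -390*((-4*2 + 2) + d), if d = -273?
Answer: 108810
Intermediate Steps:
-390*((-4*2 + 2) + d) = -390*((-4*2 + 2) - 273) = -390*((-8 + 2) - 273) = -390*(-6 - 273) = -390*(-279) = 108810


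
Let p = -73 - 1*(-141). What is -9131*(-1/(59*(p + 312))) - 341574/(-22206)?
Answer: 1310142011/82976420 ≈ 15.789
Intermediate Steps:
p = 68 (p = -73 + 141 = 68)
-9131*(-1/(59*(p + 312))) - 341574/(-22206) = -9131*(-1/(59*(68 + 312))) - 341574/(-22206) = -9131/((-59*380)) - 341574*(-1/22206) = -9131/(-22420) + 56929/3701 = -9131*(-1/22420) + 56929/3701 = 9131/22420 + 56929/3701 = 1310142011/82976420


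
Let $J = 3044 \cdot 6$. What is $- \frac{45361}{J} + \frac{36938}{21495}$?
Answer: $- \frac{100133021}{130861560} \approx -0.76518$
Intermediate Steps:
$J = 18264$
$- \frac{45361}{J} + \frac{36938}{21495} = - \frac{45361}{18264} + \frac{36938}{21495} = - \frac{100133021}{130861560}$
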